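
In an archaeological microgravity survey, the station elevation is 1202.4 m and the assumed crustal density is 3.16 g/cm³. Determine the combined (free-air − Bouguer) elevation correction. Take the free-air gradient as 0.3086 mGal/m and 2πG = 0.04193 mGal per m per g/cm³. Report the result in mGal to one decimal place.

211.7

Combined gradient = 0.3086 − 0.04193 × 3.16 = 0.1761012 mGal/m
Combined elevation correction = 0.1761012 × 1202.4 = 211.7 mGal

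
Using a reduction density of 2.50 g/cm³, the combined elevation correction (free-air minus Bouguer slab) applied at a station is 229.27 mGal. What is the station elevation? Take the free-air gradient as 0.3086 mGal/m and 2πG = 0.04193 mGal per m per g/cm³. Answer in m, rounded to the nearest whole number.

Combined gradient = 0.3086 − 0.04193 × 2.50 = 0.2037750 mGal/m
h = 229.27 / 0.2037750 = 1125.11 m

1125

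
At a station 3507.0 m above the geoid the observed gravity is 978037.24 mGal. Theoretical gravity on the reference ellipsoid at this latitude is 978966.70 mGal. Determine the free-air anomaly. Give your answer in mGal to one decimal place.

152.8

Free-air correction = 0.3086 × 3507.0 = 1082.26 mGal
Free-air anomaly = 978037.24 − 978966.70 + (1082.26) = 152.80 mGal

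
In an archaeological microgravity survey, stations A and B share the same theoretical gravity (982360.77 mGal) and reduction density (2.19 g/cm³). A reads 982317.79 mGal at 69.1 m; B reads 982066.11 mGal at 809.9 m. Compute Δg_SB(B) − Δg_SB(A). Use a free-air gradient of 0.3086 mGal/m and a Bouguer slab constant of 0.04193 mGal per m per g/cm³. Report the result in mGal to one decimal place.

Δg_SB(A) = 982317.79 − 982360.77 + 0.3086×69.1 − 0.04193×2.19×69.1 = -28.00 mGal
Δg_SB(B) = 982066.11 − 982360.77 + 0.3086×809.9 − 0.04193×2.19×809.9 = -119.10 mGal
Difference = -119.10 − (-28.00) = -91.10 mGal

-91.1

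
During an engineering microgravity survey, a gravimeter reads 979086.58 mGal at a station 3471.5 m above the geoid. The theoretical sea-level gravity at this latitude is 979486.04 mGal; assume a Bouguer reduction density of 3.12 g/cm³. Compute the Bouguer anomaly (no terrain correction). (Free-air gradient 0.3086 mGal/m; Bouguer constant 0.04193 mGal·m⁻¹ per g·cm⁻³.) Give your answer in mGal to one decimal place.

217.7

Free-air correction = 0.3086 × 3471.5 = 1071.30 mGal
Free-air anomaly = 979086.58 − 979486.04 + (1071.30) = 671.84 mGal
Bouguer slab correction = 0.04193 × 3.12 × 3471.5 = 454.15 mGal
Simple Bouguer anomaly = 671.84 − (454.15) = 217.69 mGal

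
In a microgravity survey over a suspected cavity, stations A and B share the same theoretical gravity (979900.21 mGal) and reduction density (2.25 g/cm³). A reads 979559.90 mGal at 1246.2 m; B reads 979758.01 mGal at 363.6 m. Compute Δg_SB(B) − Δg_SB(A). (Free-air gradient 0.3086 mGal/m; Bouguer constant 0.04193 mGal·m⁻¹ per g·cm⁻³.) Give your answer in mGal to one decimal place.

9.0

Δg_SB(A) = 979559.90 − 979900.21 + 0.3086×1246.2 − 0.04193×2.25×1246.2 = -73.30 mGal
Δg_SB(B) = 979758.01 − 979900.21 + 0.3086×363.6 − 0.04193×2.25×363.6 = -64.30 mGal
Difference = -64.30 − (-73.30) = 9.00 mGal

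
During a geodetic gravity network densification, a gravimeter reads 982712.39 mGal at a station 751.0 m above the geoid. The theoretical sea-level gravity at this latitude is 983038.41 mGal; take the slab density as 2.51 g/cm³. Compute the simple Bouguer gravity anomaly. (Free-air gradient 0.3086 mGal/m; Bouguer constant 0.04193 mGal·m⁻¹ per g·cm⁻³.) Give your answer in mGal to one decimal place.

Free-air correction = 0.3086 × 751.0 = 231.76 mGal
Free-air anomaly = 982712.39 − 983038.41 + (231.76) = -94.26 mGal
Bouguer slab correction = 0.04193 × 2.51 × 751.0 = 79.04 mGal
Simple Bouguer anomaly = -94.26 − (79.04) = -173.30 mGal

-173.3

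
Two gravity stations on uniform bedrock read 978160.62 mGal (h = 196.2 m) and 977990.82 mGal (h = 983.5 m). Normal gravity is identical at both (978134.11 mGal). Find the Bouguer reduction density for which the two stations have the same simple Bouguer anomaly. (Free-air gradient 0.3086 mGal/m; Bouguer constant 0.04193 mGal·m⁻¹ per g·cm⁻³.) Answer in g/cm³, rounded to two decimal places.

Δg_obs = 977990.82 − 978160.62 = -169.80 mGal over Δh = 983.5 − 196.2 = 787.3 m
Equal Bouguer anomalies ⇒ Δg_obs + (0.3086 − 0.04193ρ)·Δh = 0
0.3086 − 0.04193ρ = −Δg_obs/Δh = 0.21567
ρ = (0.3086 − 0.21567) / 0.04193 = 2.22 g/cm³

2.22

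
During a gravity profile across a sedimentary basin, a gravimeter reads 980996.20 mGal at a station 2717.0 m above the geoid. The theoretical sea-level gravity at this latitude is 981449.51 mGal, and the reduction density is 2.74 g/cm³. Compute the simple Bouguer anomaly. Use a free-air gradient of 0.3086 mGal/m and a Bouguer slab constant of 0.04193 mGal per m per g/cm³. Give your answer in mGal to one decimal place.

73.0

Free-air correction = 0.3086 × 2717.0 = 838.47 mGal
Free-air anomaly = 980996.20 − 981449.51 + (838.47) = 385.16 mGal
Bouguer slab correction = 0.04193 × 2.74 × 2717.0 = 312.15 mGal
Simple Bouguer anomaly = 385.16 − (312.15) = 73.01 mGal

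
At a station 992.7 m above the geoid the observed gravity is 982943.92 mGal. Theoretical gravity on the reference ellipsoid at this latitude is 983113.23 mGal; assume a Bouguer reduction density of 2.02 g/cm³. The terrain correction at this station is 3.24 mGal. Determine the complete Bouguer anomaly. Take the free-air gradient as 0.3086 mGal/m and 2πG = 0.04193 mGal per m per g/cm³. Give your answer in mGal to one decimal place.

Free-air correction = 0.3086 × 992.7 = 306.35 mGal
Free-air anomaly = 982943.92 − 983113.23 + (306.35) = 137.04 mGal
Bouguer slab correction = 0.04193 × 2.02 × 992.7 = 84.08 mGal
Simple Bouguer anomaly = 137.04 − (84.08) = 52.96 mGal
Complete Bouguer anomaly = 52.96 + 3.24 = 56.20 mGal

56.2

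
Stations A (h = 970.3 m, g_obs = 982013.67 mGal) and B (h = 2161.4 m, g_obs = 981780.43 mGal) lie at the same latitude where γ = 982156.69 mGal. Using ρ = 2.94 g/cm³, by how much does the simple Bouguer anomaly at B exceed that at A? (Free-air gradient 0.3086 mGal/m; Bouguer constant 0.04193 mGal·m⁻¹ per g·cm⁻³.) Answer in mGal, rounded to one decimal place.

-12.5

Δg_SB(A) = 982013.67 − 982156.69 + 0.3086×970.3 − 0.04193×2.94×970.3 = 36.80 mGal
Δg_SB(B) = 981780.43 − 982156.69 + 0.3086×2161.4 − 0.04193×2.94×2161.4 = 24.30 mGal
Difference = 24.30 − (36.80) = -12.50 mGal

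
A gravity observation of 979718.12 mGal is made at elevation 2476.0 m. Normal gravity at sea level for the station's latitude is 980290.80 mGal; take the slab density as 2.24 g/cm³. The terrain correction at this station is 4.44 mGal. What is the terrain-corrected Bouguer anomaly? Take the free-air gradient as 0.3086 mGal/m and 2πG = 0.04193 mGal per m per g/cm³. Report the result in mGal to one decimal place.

-36.7

Free-air correction = 0.3086 × 2476.0 = 764.09 mGal
Free-air anomaly = 979718.12 − 980290.80 + (764.09) = 191.41 mGal
Bouguer slab correction = 0.04193 × 2.24 × 2476.0 = 232.55 mGal
Simple Bouguer anomaly = 191.41 − (232.55) = -41.14 mGal
Complete Bouguer anomaly = -41.14 + 4.44 = -36.70 mGal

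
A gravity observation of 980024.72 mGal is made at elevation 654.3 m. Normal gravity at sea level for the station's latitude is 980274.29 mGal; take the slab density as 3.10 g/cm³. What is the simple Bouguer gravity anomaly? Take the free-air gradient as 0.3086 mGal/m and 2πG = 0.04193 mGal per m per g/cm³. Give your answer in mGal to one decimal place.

Free-air correction = 0.3086 × 654.3 = 201.92 mGal
Free-air anomaly = 980024.72 − 980274.29 + (201.92) = -47.65 mGal
Bouguer slab correction = 0.04193 × 3.10 × 654.3 = 85.05 mGal
Simple Bouguer anomaly = -47.65 − (85.05) = -132.70 mGal

-132.7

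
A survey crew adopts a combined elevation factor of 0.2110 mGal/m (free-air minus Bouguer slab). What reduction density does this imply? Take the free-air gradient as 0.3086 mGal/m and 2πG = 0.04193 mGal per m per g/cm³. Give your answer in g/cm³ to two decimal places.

2.33

0.2110 = 0.3086 − 0.04193 × ρ
ρ = (0.3086 − 0.2110) / 0.04193 = 2.33 g/cm³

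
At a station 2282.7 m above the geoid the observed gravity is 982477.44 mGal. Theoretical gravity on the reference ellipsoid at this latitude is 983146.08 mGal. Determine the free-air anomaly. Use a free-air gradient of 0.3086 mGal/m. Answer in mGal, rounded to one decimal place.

35.8

Free-air correction = 0.3086 × 2282.7 = 704.44 mGal
Free-air anomaly = 982477.44 − 983146.08 + (704.44) = 35.80 mGal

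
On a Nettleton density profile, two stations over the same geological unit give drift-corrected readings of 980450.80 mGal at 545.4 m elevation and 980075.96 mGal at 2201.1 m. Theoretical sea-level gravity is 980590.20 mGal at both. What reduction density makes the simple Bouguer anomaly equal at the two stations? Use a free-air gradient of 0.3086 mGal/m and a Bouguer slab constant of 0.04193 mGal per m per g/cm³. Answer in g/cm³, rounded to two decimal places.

1.96

Δg_obs = 980075.96 − 980450.80 = -374.84 mGal over Δh = 2201.1 − 545.4 = 1655.7 m
Equal Bouguer anomalies ⇒ Δg_obs + (0.3086 − 0.04193ρ)·Δh = 0
0.3086 − 0.04193ρ = −Δg_obs/Δh = 0.22639
ρ = (0.3086 − 0.22639) / 0.04193 = 1.96 g/cm³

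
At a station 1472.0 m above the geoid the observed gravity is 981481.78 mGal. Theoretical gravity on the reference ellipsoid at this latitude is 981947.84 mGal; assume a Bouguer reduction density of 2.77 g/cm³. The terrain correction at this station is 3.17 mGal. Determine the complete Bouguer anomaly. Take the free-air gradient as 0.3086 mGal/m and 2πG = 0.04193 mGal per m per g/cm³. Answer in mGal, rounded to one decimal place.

-179.6

Free-air correction = 0.3086 × 1472.0 = 454.26 mGal
Free-air anomaly = 981481.78 − 981947.84 + (454.26) = -11.80 mGal
Bouguer slab correction = 0.04193 × 2.77 × 1472.0 = 170.97 mGal
Simple Bouguer anomaly = -11.80 − (170.97) = -182.77 mGal
Complete Bouguer anomaly = -182.77 + 3.17 = -179.60 mGal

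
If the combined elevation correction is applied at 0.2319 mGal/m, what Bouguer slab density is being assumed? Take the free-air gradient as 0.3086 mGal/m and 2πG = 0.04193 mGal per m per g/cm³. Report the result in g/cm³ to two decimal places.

1.83

0.2319 = 0.3086 − 0.04193 × ρ
ρ = (0.3086 − 0.2319) / 0.04193 = 1.83 g/cm³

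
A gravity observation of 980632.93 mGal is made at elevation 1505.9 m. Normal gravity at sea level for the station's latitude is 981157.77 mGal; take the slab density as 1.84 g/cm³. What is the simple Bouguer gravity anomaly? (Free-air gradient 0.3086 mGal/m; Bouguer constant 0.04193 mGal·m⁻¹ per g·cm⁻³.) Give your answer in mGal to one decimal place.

Free-air correction = 0.3086 × 1505.9 = 464.72 mGal
Free-air anomaly = 980632.93 − 981157.77 + (464.72) = -60.12 mGal
Bouguer slab correction = 0.04193 × 1.84 × 1505.9 = 116.18 mGal
Simple Bouguer anomaly = -60.12 − (116.18) = -176.30 mGal

-176.3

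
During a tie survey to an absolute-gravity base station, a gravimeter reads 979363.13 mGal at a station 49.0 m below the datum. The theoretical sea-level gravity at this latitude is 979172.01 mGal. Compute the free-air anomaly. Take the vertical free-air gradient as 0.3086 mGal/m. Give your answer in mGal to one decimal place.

Free-air correction = 0.3086 × -49.0 = -15.12 mGal
Free-air anomaly = 979363.13 − 979172.01 + (-15.12) = 176.00 mGal

176.0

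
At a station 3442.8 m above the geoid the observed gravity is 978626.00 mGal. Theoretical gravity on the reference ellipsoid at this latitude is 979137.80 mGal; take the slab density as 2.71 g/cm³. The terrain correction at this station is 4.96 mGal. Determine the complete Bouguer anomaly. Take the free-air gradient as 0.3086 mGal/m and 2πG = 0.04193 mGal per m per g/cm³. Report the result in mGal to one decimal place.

164.4

Free-air correction = 0.3086 × 3442.8 = 1062.45 mGal
Free-air anomaly = 978626.00 − 979137.80 + (1062.45) = 550.65 mGal
Bouguer slab correction = 0.04193 × 2.71 × 3442.8 = 391.21 mGal
Simple Bouguer anomaly = 550.65 − (391.21) = 159.44 mGal
Complete Bouguer anomaly = 159.44 + 4.96 = 164.40 mGal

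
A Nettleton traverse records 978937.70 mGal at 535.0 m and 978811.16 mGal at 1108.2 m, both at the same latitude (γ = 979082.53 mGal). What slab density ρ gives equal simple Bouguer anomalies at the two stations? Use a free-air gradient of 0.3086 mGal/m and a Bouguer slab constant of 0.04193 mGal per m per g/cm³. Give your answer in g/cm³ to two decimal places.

2.09

Δg_obs = 978811.16 − 978937.70 = -126.54 mGal over Δh = 1108.2 − 535.0 = 573.2 m
Equal Bouguer anomalies ⇒ Δg_obs + (0.3086 − 0.04193ρ)·Δh = 0
0.3086 − 0.04193ρ = −Δg_obs/Δh = 0.22076
ρ = (0.3086 − 0.22076) / 0.04193 = 2.09 g/cm³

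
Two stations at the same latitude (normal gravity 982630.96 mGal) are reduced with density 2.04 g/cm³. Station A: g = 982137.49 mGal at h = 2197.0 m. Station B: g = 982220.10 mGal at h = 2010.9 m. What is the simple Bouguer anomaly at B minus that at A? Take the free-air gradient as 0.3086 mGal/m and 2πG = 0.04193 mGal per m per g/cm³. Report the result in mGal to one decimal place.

Δg_SB(A) = 982137.49 − 982630.96 + 0.3086×2197.0 − 0.04193×2.04×2197.0 = -3.40 mGal
Δg_SB(B) = 982220.10 − 982630.96 + 0.3086×2010.9 − 0.04193×2.04×2010.9 = 37.70 mGal
Difference = 37.70 − (-3.40) = 41.10 mGal

41.1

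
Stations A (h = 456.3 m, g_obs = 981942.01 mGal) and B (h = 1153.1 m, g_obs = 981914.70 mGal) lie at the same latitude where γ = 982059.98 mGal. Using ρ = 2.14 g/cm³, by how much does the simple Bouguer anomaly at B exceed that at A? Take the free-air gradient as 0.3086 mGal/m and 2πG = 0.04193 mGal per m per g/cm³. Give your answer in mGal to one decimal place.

125.2

Δg_SB(A) = 981942.01 − 982059.98 + 0.3086×456.3 − 0.04193×2.14×456.3 = -18.10 mGal
Δg_SB(B) = 981914.70 − 982059.98 + 0.3086×1153.1 − 0.04193×2.14×1153.1 = 107.10 mGal
Difference = 107.10 − (-18.10) = 125.20 mGal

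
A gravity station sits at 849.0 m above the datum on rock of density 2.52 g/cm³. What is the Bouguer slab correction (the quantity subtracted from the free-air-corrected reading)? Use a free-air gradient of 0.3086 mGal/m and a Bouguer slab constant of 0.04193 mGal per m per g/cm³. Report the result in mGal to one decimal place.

Bouguer slab correction = 0.04193 × 2.52 × 849.0 = 89.7 mGal

89.7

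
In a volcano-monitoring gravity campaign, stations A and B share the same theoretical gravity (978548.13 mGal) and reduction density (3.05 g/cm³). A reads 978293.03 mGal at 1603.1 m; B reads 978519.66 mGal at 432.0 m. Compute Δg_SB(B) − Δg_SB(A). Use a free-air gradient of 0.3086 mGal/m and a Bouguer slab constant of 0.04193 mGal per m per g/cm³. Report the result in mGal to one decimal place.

Δg_SB(A) = 978293.03 − 978548.13 + 0.3086×1603.1 − 0.04193×3.05×1603.1 = 34.60 mGal
Δg_SB(B) = 978519.66 − 978548.13 + 0.3086×432.0 − 0.04193×3.05×432.0 = 49.60 mGal
Difference = 49.60 − (34.60) = 15.00 mGal

15.0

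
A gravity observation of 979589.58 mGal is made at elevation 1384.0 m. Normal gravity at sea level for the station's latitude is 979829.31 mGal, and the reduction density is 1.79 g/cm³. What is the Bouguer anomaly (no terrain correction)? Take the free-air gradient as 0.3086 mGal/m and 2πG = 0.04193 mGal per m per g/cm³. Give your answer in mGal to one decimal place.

Free-air correction = 0.3086 × 1384.0 = 427.10 mGal
Free-air anomaly = 979589.58 − 979829.31 + (427.10) = 187.37 mGal
Bouguer slab correction = 0.04193 × 1.79 × 1384.0 = 103.88 mGal
Simple Bouguer anomaly = 187.37 − (103.88) = 83.49 mGal

83.5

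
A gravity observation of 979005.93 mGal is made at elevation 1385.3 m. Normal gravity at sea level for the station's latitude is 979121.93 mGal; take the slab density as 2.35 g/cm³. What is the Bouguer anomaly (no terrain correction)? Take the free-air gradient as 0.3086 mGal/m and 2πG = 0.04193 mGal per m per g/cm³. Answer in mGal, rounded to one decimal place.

175.0

Free-air correction = 0.3086 × 1385.3 = 427.50 mGal
Free-air anomaly = 979005.93 − 979121.93 + (427.50) = 311.50 mGal
Bouguer slab correction = 0.04193 × 2.35 × 1385.3 = 136.50 mGal
Simple Bouguer anomaly = 311.50 − (136.50) = 175.00 mGal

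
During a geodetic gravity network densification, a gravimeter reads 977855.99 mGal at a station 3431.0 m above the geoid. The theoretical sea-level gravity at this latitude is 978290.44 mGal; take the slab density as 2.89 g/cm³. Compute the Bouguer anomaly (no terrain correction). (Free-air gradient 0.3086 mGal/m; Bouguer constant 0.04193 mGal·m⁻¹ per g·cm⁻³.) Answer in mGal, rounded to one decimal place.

208.6

Free-air correction = 0.3086 × 3431.0 = 1058.81 mGal
Free-air anomaly = 977855.99 − 978290.44 + (1058.81) = 624.36 mGal
Bouguer slab correction = 0.04193 × 2.89 × 3431.0 = 415.76 mGal
Simple Bouguer anomaly = 624.36 − (415.76) = 208.60 mGal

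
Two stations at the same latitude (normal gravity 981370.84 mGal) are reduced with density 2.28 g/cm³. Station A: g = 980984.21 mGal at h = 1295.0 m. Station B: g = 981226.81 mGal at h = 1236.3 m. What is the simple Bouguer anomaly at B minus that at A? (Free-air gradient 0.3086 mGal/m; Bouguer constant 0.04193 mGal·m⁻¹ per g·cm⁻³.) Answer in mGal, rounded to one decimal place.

230.1

Δg_SB(A) = 980984.21 − 981370.84 + 0.3086×1295.0 − 0.04193×2.28×1295.0 = -110.80 mGal
Δg_SB(B) = 981226.81 − 981370.84 + 0.3086×1236.3 − 0.04193×2.28×1236.3 = 119.30 mGal
Difference = 119.30 − (-110.80) = 230.10 mGal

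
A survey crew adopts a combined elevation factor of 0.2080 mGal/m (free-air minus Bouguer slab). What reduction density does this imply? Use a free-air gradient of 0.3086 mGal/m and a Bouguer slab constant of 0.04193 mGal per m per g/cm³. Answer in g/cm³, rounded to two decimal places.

2.40

0.2080 = 0.3086 − 0.04193 × ρ
ρ = (0.3086 − 0.2080) / 0.04193 = 2.40 g/cm³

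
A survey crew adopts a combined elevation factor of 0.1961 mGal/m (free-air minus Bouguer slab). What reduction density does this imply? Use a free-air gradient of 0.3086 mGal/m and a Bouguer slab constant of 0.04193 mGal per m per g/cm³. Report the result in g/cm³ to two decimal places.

0.1961 = 0.3086 − 0.04193 × ρ
ρ = (0.3086 − 0.1961) / 0.04193 = 2.68 g/cm³

2.68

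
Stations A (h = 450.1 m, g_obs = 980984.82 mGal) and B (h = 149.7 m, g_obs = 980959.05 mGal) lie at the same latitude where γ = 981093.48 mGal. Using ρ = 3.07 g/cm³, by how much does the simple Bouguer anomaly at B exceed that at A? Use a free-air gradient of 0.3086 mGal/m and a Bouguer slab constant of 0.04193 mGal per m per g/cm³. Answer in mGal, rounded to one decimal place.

Δg_SB(A) = 980984.82 − 981093.48 + 0.3086×450.1 − 0.04193×3.07×450.1 = -27.70 mGal
Δg_SB(B) = 980959.05 − 981093.48 + 0.3086×149.7 − 0.04193×3.07×149.7 = -107.50 mGal
Difference = -107.50 − (-27.70) = -79.80 mGal

-79.8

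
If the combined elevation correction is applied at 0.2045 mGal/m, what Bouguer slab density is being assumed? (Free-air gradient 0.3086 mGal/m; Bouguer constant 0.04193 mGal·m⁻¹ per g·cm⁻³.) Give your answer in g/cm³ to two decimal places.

0.2045 = 0.3086 − 0.04193 × ρ
ρ = (0.3086 − 0.2045) / 0.04193 = 2.48 g/cm³

2.48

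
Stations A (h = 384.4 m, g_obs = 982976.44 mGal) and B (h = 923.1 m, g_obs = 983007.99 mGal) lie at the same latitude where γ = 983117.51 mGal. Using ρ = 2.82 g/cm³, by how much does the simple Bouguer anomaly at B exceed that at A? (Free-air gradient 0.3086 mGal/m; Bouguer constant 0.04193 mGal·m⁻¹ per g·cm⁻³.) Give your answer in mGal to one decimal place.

134.1

Δg_SB(A) = 982976.44 − 983117.51 + 0.3086×384.4 − 0.04193×2.82×384.4 = -67.90 mGal
Δg_SB(B) = 983007.99 − 983117.51 + 0.3086×923.1 − 0.04193×2.82×923.1 = 66.20 mGal
Difference = 66.20 − (-67.90) = 134.10 mGal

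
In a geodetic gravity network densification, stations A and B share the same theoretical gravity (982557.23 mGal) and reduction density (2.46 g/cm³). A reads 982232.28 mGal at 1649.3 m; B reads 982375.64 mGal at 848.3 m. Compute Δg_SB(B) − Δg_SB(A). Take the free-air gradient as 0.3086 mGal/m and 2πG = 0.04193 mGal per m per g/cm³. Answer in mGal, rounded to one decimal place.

-21.2

Δg_SB(A) = 982232.28 − 982557.23 + 0.3086×1649.3 − 0.04193×2.46×1649.3 = 13.90 mGal
Δg_SB(B) = 982375.64 − 982557.23 + 0.3086×848.3 − 0.04193×2.46×848.3 = -7.30 mGal
Difference = -7.30 − (13.90) = -21.20 mGal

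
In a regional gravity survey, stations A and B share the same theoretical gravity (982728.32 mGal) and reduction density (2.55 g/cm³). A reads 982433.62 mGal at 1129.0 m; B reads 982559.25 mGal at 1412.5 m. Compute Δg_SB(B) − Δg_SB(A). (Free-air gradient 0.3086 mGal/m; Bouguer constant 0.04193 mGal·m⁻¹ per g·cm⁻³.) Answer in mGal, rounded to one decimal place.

182.8

Δg_SB(A) = 982433.62 − 982728.32 + 0.3086×1129.0 − 0.04193×2.55×1129.0 = -67.00 mGal
Δg_SB(B) = 982559.25 − 982728.32 + 0.3086×1412.5 − 0.04193×2.55×1412.5 = 115.80 mGal
Difference = 115.80 − (-67.00) = 182.80 mGal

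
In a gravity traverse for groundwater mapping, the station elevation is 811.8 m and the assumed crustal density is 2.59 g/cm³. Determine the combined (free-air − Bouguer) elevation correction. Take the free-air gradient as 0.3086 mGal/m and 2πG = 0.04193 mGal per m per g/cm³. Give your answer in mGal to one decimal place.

Combined gradient = 0.3086 − 0.04193 × 2.59 = 0.2000013 mGal/m
Combined elevation correction = 0.2000013 × 811.8 = 162.4 mGal

162.4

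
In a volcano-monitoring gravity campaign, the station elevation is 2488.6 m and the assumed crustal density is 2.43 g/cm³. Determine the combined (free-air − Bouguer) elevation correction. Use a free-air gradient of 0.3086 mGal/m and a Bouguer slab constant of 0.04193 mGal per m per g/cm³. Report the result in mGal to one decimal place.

514.4

Combined gradient = 0.3086 − 0.04193 × 2.43 = 0.2067101 mGal/m
Combined elevation correction = 0.2067101 × 2488.6 = 514.4 mGal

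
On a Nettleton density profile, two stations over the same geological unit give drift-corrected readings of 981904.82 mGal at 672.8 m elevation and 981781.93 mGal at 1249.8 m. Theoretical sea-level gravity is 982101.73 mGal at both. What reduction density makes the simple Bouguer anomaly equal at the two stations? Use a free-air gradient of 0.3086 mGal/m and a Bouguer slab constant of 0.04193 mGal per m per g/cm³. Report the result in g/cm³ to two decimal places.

Δg_obs = 981781.93 − 981904.82 = -122.89 mGal over Δh = 1249.8 − 672.8 = 577.0 m
Equal Bouguer anomalies ⇒ Δg_obs + (0.3086 − 0.04193ρ)·Δh = 0
0.3086 − 0.04193ρ = −Δg_obs/Δh = 0.21298
ρ = (0.3086 − 0.21298) / 0.04193 = 2.28 g/cm³

2.28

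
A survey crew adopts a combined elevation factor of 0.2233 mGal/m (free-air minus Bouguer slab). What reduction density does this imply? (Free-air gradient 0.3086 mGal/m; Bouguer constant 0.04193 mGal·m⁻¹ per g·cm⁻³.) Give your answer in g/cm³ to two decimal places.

0.2233 = 0.3086 − 0.04193 × ρ
ρ = (0.3086 − 0.2233) / 0.04193 = 2.03 g/cm³

2.03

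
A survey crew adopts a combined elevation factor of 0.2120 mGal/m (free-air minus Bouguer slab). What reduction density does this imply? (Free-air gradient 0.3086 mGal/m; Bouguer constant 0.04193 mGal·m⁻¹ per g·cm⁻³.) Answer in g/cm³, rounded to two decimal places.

0.2120 = 0.3086 − 0.04193 × ρ
ρ = (0.3086 − 0.2120) / 0.04193 = 2.30 g/cm³

2.30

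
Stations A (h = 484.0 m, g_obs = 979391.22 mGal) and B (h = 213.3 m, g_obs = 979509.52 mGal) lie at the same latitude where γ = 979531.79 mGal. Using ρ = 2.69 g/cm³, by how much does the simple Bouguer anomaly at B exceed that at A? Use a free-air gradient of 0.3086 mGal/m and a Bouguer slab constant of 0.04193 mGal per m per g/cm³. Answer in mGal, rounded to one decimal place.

65.3

Δg_SB(A) = 979391.22 − 979531.79 + 0.3086×484.0 − 0.04193×2.69×484.0 = -45.80 mGal
Δg_SB(B) = 979509.52 − 979531.79 + 0.3086×213.3 − 0.04193×2.69×213.3 = 19.50 mGal
Difference = 19.50 − (-45.80) = 65.30 mGal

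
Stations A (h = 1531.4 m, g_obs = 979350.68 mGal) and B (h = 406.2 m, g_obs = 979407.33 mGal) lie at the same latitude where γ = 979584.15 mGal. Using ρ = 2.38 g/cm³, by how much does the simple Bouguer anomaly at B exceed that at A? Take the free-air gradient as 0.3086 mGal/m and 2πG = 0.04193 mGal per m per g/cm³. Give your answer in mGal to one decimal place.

Δg_SB(A) = 979350.68 − 979584.15 + 0.3086×1531.4 − 0.04193×2.38×1531.4 = 86.30 mGal
Δg_SB(B) = 979407.33 − 979584.15 + 0.3086×406.2 − 0.04193×2.38×406.2 = -92.00 mGal
Difference = -92.00 − (86.30) = -178.30 mGal

-178.3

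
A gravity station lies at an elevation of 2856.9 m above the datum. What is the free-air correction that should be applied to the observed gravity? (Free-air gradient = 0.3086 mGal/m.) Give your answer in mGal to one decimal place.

881.6

Free-air correction = 0.3086 × 2856.9 = 881.6 mGal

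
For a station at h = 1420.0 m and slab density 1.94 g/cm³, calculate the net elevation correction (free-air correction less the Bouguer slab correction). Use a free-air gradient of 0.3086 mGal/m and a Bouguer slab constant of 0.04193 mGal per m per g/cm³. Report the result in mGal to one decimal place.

322.7

Combined gradient = 0.3086 − 0.04193 × 1.94 = 0.2272558 mGal/m
Combined elevation correction = 0.2272558 × 1420.0 = 322.7 mGal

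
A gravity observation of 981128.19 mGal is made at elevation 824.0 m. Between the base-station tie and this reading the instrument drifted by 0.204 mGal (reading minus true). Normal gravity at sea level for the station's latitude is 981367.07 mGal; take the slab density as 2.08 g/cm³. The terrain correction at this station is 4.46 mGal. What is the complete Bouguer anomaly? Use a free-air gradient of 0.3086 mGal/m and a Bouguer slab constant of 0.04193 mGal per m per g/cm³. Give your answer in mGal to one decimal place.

-52.2

Drift-corrected reading = 981128.19 − (0.204) = 981127.986 mGal
Free-air correction = 0.3086 × 824.0 = 254.29 mGal
Free-air anomaly = 981127.986 − 981367.07 + (254.29) = 15.206 mGal
Bouguer slab correction = 0.04193 × 2.08 × 824.0 = 71.86 mGal
Simple Bouguer anomaly = 15.206 − (71.86) = -56.654 mGal
Complete Bouguer anomaly = -56.654 + 4.46 = -52.194 mGal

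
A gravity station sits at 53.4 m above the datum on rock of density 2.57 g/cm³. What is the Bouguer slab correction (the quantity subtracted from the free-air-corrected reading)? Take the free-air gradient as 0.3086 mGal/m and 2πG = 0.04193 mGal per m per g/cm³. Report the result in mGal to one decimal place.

5.8

Bouguer slab correction = 0.04193 × 2.57 × 53.4 = 5.8 mGal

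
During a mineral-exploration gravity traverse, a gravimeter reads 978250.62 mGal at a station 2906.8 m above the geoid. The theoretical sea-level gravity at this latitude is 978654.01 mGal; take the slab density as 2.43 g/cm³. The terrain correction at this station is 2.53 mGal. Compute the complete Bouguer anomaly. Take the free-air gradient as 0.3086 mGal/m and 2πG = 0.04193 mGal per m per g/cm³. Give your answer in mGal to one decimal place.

200.0

Free-air correction = 0.3086 × 2906.8 = 897.04 mGal
Free-air anomaly = 978250.62 − 978654.01 + (897.04) = 493.65 mGal
Bouguer slab correction = 0.04193 × 2.43 × 2906.8 = 296.17 mGal
Simple Bouguer anomaly = 493.65 − (296.17) = 197.48 mGal
Complete Bouguer anomaly = 197.48 + 2.53 = 200.01 mGal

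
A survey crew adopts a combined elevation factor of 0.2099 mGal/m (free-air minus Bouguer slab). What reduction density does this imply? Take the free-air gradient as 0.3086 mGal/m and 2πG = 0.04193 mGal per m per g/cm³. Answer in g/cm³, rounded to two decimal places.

0.2099 = 0.3086 − 0.04193 × ρ
ρ = (0.3086 − 0.2099) / 0.04193 = 2.35 g/cm³

2.35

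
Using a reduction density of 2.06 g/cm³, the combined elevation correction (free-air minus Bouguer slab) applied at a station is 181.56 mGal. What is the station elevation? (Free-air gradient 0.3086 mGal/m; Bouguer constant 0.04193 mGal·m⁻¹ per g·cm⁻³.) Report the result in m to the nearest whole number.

817

Combined gradient = 0.3086 − 0.04193 × 2.06 = 0.2222242 mGal/m
h = 181.56 / 0.2222242 = 817.01 m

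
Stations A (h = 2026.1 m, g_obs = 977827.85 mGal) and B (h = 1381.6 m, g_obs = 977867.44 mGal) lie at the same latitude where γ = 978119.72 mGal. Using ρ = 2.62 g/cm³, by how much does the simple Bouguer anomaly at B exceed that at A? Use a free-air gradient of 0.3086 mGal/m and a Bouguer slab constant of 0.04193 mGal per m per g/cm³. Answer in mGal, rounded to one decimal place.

-88.5

Δg_SB(A) = 977827.85 − 978119.72 + 0.3086×2026.1 − 0.04193×2.62×2026.1 = 110.80 mGal
Δg_SB(B) = 977867.44 − 978119.72 + 0.3086×1381.6 − 0.04193×2.62×1381.6 = 22.30 mGal
Difference = 22.30 − (110.80) = -88.50 mGal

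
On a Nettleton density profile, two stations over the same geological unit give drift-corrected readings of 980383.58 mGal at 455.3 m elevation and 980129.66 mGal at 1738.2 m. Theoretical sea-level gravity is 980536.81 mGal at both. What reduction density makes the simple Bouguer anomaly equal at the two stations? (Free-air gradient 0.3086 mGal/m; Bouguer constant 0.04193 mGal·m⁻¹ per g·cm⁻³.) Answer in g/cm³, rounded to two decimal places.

Δg_obs = 980129.66 − 980383.58 = -253.92 mGal over Δh = 1738.2 − 455.3 = 1282.9 m
Equal Bouguer anomalies ⇒ Δg_obs + (0.3086 − 0.04193ρ)·Δh = 0
0.3086 − 0.04193ρ = −Δg_obs/Δh = 0.19793
ρ = (0.3086 − 0.19793) / 0.04193 = 2.64 g/cm³

2.64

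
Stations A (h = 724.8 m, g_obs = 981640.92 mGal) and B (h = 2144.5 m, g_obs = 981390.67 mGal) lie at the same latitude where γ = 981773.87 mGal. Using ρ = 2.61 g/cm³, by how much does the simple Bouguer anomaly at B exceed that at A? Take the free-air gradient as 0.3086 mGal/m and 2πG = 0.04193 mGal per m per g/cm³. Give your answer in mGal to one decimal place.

Δg_SB(A) = 981640.92 − 981773.87 + 0.3086×724.8 − 0.04193×2.61×724.8 = 11.40 mGal
Δg_SB(B) = 981390.67 − 981773.87 + 0.3086×2144.5 − 0.04193×2.61×2144.5 = 43.90 mGal
Difference = 43.90 − (11.40) = 32.50 mGal

32.5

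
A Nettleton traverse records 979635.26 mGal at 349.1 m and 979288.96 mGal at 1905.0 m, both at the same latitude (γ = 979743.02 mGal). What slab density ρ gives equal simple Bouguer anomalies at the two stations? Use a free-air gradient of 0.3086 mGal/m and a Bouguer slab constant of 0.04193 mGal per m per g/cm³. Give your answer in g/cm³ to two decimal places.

Δg_obs = 979288.96 − 979635.26 = -346.30 mGal over Δh = 1905.0 − 349.1 = 1555.9 m
Equal Bouguer anomalies ⇒ Δg_obs + (0.3086 − 0.04193ρ)·Δh = 0
0.3086 − 0.04193ρ = −Δg_obs/Δh = 0.22257
ρ = (0.3086 − 0.22257) / 0.04193 = 2.05 g/cm³

2.05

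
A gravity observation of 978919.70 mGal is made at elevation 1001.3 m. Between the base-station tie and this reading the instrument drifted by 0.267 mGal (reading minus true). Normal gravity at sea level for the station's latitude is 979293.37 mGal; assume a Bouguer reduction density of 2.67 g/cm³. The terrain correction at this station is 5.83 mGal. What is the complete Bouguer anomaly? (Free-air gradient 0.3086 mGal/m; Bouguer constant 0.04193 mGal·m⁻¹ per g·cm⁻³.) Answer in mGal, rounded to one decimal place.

Drift-corrected reading = 978919.70 − (0.267) = 978919.433 mGal
Free-air correction = 0.3086 × 1001.3 = 309.00 mGal
Free-air anomaly = 978919.433 − 979293.37 + (309.00) = -64.937 mGal
Bouguer slab correction = 0.04193 × 2.67 × 1001.3 = 112.10 mGal
Simple Bouguer anomaly = -64.937 − (112.10) = -177.037 mGal
Complete Bouguer anomaly = -177.037 + 5.83 = -171.207 mGal

-171.2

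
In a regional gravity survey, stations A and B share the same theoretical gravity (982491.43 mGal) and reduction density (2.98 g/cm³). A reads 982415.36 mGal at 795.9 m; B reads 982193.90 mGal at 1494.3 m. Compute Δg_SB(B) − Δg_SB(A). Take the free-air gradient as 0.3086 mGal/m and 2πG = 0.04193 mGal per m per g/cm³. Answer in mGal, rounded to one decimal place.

-93.2

Δg_SB(A) = 982415.36 − 982491.43 + 0.3086×795.9 − 0.04193×2.98×795.9 = 70.10 mGal
Δg_SB(B) = 982193.90 − 982491.43 + 0.3086×1494.3 − 0.04193×2.98×1494.3 = -23.10 mGal
Difference = -23.10 − (70.10) = -93.20 mGal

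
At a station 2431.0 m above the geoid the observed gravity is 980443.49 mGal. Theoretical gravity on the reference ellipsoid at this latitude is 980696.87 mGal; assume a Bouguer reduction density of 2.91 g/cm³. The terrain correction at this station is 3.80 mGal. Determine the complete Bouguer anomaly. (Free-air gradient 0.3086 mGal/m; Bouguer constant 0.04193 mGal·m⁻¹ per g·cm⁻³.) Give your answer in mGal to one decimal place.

Free-air correction = 0.3086 × 2431.0 = 750.21 mGal
Free-air anomaly = 980443.49 − 980696.87 + (750.21) = 496.83 mGal
Bouguer slab correction = 0.04193 × 2.91 × 2431.0 = 296.62 mGal
Simple Bouguer anomaly = 496.83 − (296.62) = 200.21 mGal
Complete Bouguer anomaly = 200.21 + 3.80 = 204.01 mGal

204.0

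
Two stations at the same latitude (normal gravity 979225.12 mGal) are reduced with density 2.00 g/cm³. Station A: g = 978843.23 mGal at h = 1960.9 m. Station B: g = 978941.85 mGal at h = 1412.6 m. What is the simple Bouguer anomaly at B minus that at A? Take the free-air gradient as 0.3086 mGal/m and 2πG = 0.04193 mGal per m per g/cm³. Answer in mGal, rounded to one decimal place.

Δg_SB(A) = 978843.23 − 979225.12 + 0.3086×1960.9 − 0.04193×2.00×1960.9 = 58.80 mGal
Δg_SB(B) = 978941.85 − 979225.12 + 0.3086×1412.6 − 0.04193×2.00×1412.6 = 34.20 mGal
Difference = 34.20 − (58.80) = -24.60 mGal

-24.6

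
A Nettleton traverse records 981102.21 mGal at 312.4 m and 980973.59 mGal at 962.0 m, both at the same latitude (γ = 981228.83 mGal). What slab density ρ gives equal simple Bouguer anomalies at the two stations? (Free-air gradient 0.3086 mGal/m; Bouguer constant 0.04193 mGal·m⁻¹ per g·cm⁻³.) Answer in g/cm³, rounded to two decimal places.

2.64

Δg_obs = 980973.59 − 981102.21 = -128.62 mGal over Δh = 962.0 − 312.4 = 649.6 m
Equal Bouguer anomalies ⇒ Δg_obs + (0.3086 − 0.04193ρ)·Δh = 0
0.3086 − 0.04193ρ = −Δg_obs/Δh = 0.19800
ρ = (0.3086 − 0.19800) / 0.04193 = 2.64 g/cm³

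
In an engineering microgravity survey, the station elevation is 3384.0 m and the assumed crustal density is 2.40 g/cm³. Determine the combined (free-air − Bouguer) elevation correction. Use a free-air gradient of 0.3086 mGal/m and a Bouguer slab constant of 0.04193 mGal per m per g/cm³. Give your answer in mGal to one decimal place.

703.8

Combined gradient = 0.3086 − 0.04193 × 2.40 = 0.2079680 mGal/m
Combined elevation correction = 0.2079680 × 3384.0 = 703.8 mGal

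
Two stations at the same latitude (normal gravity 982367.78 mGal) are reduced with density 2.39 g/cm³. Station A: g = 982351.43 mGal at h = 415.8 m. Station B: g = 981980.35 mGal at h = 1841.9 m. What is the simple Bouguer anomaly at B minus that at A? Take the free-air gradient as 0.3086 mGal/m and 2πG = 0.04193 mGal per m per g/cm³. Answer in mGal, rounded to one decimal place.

Δg_SB(A) = 982351.43 − 982367.78 + 0.3086×415.8 − 0.04193×2.39×415.8 = 70.30 mGal
Δg_SB(B) = 981980.35 − 982367.78 + 0.3086×1841.9 − 0.04193×2.39×1841.9 = -3.60 mGal
Difference = -3.60 − (70.30) = -73.90 mGal

-73.9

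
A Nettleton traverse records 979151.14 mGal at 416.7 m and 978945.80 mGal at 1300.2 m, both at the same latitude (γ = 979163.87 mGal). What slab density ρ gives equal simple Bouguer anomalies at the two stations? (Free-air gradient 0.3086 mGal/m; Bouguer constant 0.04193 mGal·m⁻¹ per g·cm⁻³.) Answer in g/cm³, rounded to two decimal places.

Δg_obs = 978945.80 − 979151.14 = -205.34 mGal over Δh = 1300.2 − 416.7 = 883.5 m
Equal Bouguer anomalies ⇒ Δg_obs + (0.3086 − 0.04193ρ)·Δh = 0
0.3086 − 0.04193ρ = −Δg_obs/Δh = 0.23242
ρ = (0.3086 − 0.23242) / 0.04193 = 1.82 g/cm³

1.82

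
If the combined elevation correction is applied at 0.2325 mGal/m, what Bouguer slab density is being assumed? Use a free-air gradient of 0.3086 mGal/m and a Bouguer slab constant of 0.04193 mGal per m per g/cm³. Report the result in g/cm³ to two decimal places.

1.81

0.2325 = 0.3086 − 0.04193 × ρ
ρ = (0.3086 − 0.2325) / 0.04193 = 1.81 g/cm³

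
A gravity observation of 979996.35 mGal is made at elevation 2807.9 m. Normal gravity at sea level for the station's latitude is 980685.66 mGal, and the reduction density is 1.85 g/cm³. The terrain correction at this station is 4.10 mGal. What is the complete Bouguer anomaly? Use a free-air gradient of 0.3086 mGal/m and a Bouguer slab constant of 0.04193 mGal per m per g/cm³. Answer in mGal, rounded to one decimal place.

-36.5

Free-air correction = 0.3086 × 2807.9 = 866.52 mGal
Free-air anomaly = 979996.35 − 980685.66 + (866.52) = 177.21 mGal
Bouguer slab correction = 0.04193 × 1.85 × 2807.9 = 217.81 mGal
Simple Bouguer anomaly = 177.21 − (217.81) = -40.60 mGal
Complete Bouguer anomaly = -40.60 + 4.10 = -36.50 mGal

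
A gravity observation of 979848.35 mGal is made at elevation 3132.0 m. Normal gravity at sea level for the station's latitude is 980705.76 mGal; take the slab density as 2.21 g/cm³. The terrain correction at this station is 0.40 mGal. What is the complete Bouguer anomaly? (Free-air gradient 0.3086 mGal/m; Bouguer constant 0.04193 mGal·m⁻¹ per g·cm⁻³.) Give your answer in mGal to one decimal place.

Free-air correction = 0.3086 × 3132.0 = 966.54 mGal
Free-air anomaly = 979848.35 − 980705.76 + (966.54) = 109.13 mGal
Bouguer slab correction = 0.04193 × 2.21 × 3132.0 = 290.23 mGal
Simple Bouguer anomaly = 109.13 − (290.23) = -181.10 mGal
Complete Bouguer anomaly = -181.10 + 0.40 = -180.70 mGal

-180.7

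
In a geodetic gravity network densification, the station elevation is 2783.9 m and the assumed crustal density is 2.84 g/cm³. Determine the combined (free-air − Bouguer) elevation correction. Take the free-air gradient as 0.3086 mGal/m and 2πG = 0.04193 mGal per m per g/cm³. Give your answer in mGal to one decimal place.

Combined gradient = 0.3086 − 0.04193 × 2.84 = 0.1895188 mGal/m
Combined elevation correction = 0.1895188 × 2783.9 = 527.6 mGal

527.6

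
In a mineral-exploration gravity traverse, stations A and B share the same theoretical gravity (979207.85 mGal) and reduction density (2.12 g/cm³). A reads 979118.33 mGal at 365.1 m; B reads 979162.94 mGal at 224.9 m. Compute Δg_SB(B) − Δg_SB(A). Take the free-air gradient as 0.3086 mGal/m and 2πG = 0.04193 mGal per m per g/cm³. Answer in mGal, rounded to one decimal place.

13.8

Δg_SB(A) = 979118.33 − 979207.85 + 0.3086×365.1 − 0.04193×2.12×365.1 = -9.30 mGal
Δg_SB(B) = 979162.94 − 979207.85 + 0.3086×224.9 − 0.04193×2.12×224.9 = 4.50 mGal
Difference = 4.50 − (-9.30) = 13.80 mGal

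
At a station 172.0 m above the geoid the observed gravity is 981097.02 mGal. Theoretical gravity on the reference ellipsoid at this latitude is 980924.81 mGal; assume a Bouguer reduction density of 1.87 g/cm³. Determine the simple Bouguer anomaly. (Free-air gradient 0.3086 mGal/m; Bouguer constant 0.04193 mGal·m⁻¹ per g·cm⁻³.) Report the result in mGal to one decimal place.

211.8

Free-air correction = 0.3086 × 172.0 = 53.08 mGal
Free-air anomaly = 981097.02 − 980924.81 + (53.08) = 225.29 mGal
Bouguer slab correction = 0.04193 × 1.87 × 172.0 = 13.49 mGal
Simple Bouguer anomaly = 225.29 − (13.49) = 211.80 mGal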